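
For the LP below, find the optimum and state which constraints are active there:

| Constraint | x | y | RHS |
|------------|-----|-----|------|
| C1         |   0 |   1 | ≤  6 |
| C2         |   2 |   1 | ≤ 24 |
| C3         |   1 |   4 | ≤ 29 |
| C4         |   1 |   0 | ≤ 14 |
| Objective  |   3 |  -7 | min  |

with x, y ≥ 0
Optimal: x = 0, y = 6
Binding: C1, x ≥ 0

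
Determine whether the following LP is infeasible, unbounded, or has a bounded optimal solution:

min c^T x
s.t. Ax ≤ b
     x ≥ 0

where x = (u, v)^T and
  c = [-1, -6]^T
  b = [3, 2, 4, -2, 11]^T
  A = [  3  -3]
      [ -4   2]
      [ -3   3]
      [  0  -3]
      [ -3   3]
Feasible point: (0, 1) satisfies every constraint, so the LP is feasible.
Direction d = (1, 1): for each constraint row a, a·d ≤ 0 —
  (3)(1) + (-3)(1) = 0 ≤ 0
  (-4)(1) + (2)(1) = -2 ≤ 0
  (-3)(1) + (3)(1) = 0 ≤ 0
  (0)(1) + (-3)(1) = -3 ≤ 0
  (-3)(1) + (3)(1) = 0 ≤ 0
and d ≥ 0, so (0, 1) + t·d stays feasible for every t ≥ 0. Along this ray z = -u - 6v changes by -7 per unit t, so z → −∞.

Unbounded — the objective can decrease without bound over the feasible region.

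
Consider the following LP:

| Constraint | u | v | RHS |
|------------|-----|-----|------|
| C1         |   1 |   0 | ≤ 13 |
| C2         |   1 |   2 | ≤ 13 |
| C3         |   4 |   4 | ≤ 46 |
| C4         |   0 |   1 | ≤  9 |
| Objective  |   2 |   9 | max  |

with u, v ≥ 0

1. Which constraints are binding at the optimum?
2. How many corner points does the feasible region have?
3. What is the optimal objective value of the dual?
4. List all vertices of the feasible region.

1. C2, u ≥ 0
2. 4
3. 58.5 (by strong duality, equal to the primal optimum)
4. (0, 0), (11.5, 0), (10, 1.5), (0, 6.5)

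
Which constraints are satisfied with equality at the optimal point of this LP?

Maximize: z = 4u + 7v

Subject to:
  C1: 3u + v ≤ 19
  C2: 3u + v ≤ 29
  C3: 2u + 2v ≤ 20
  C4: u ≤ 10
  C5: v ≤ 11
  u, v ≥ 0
Optimal: u = 0, v = 10
Slack at optimum:
  C1: slack = 9
  C2: slack = 19
  C3: slack = 0 (binding)
  C4: slack = 10
  C5: slack = 1
  u ≥ 0: u = 0 (binding)
  v ≥ 0: v = 10
Binding constraints: C3, u ≥ 0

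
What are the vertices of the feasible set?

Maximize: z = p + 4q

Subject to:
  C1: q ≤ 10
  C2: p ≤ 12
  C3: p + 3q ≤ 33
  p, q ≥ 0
Each vertex is the intersection of two constraint boundaries that also satisfies all remaining constraints:
  p = 0 and q = 0 → (0, 0)
  p = 12 and q = 0 → (12, 0)
  p = 12 and p + 3q = 33 → (12, 7)
  q = 10 and p + 3q = 33 → (3, 10)
  q = 10 and p = 0 → (0, 10)

Vertices: (0, 0), (12, 0), (12, 7), (3, 10), (0, 10)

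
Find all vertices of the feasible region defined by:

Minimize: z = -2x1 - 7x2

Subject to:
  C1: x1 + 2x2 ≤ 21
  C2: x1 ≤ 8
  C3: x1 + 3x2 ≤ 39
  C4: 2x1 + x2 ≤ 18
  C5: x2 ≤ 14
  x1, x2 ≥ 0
Each vertex is the intersection of two constraint boundaries that also satisfies all remaining constraints:
  x1 = 0 and x2 = 0 → (0, 0)
  x1 = 8 and x2 = 0 → (8, 0)
  x1 = 8 and 2x1 + x2 = 18 → (8, 2)
  x1 + 2x2 = 21 and 2x1 + x2 = 18 → (5, 8)
  x1 + 2x2 = 21 and x1 = 0 → (0, 10.5)

Vertices: (0, 0), (8, 0), (8, 2), (5, 8), (0, 10.5)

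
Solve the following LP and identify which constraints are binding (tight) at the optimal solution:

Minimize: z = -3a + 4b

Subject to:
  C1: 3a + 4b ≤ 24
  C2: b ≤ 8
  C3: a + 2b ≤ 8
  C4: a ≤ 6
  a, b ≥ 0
Optimal: a = 6, b = 0
Slack at optimum:
  C1: slack = 6
  C2: slack = 8
  C3: slack = 2
  C4: slack = 0 (binding)
  a ≥ 0: a = 6
  b ≥ 0: b = 0 (binding)
Binding constraints: C4, b ≥ 0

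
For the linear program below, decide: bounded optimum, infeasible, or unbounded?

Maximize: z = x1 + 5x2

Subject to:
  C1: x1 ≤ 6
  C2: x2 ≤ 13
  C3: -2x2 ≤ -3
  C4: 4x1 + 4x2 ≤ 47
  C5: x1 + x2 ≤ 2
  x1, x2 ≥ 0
The point (0, 2) satisfies every constraint, so the LP is feasible; the constraints give x1 ≤ 6 and x2 ≤ 13, which with x1, x2 ≥ 0 keep the feasible region inside a bounded box. A feasible, bounded LP attains a finite optimum at a vertex.

Evaluating z = x1 + 5x2 at each vertex:
  (0, 1.5): z = 7.5
  (0.5, 1.5): z = 8
  (0, 2): z = 10

Feasible with finite optimum z* = 10 at (0, 2).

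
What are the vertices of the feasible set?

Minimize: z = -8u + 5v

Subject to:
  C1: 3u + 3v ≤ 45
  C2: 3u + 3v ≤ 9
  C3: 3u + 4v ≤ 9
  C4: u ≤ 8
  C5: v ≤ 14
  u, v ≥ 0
Each vertex is the intersection of two constraint boundaries that also satisfies all remaining constraints:
  u = 0 and v = 0 → (0, 0)
  3u + 3v = 9 and 3u + 4v = 9 → (3, 0)
  3u + 4v = 9 and u = 0 → (0, 2.25)

Vertices: (0, 0), (3, 0), (0, 2.25)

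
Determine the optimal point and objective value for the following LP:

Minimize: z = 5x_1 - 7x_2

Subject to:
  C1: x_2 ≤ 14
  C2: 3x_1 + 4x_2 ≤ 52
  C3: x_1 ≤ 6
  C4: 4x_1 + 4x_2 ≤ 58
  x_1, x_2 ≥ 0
Each vertex is the intersection of two constraint boundaries that also satisfies all remaining constraints:
  x_1 = 0 and x_2 = 0 → (0, 0)
  x_1 = 6 and x_2 = 0 → (6, 0)
  3x_1 + 4x_2 = 52 and x_1 = 6 → (6, 8.5)
  3x_1 + 4x_2 = 52 and x_1 = 0 → (0, 13)

Evaluating z = 5x_1 - 7x_2 at each vertex:
  (0, 0): z = 0
  (6, 0): z = 30
  (6, 8.5): z = -29.5
  (0, 13): z = -91

The minimum is at (0, 13) with z = -91.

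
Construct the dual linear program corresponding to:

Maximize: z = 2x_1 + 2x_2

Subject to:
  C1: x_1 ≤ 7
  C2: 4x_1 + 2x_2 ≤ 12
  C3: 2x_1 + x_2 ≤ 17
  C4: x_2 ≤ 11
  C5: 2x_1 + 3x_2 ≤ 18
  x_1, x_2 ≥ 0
Minimize: z = 7y1 + 12y2 + 17y3 + 11y4 + 18y5

Subject to:
  C1: -y1 - 4y2 - 2y3 - 2y5 ≤ -2
  C2: -2y2 - y3 - y4 - 3y5 ≤ -2
  y1, y2, y3, y4, y5 ≥ 0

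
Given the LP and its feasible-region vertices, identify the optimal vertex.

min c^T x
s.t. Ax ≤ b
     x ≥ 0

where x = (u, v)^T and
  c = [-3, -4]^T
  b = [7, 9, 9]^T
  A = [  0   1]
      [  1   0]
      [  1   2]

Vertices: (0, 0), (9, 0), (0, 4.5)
(9, 0) with z = -27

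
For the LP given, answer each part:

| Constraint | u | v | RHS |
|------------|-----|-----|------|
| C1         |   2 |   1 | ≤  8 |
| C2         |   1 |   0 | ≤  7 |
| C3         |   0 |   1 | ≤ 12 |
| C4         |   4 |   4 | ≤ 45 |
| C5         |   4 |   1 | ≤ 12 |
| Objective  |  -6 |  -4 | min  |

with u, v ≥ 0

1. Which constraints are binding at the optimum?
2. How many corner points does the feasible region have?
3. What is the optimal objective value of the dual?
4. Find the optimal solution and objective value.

1. C1, u ≥ 0
2. 4
3. -32 (by strong duality, equal to the primal optimum)
4. u = 0, v = 8, z = -32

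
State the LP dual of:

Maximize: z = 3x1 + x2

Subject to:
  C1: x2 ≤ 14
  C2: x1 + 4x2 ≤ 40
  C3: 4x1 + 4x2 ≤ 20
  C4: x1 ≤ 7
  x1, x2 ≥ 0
Minimize: z = 14y1 + 40y2 + 20y3 + 7y4

Subject to:
  C1: -y2 - 4y3 - y4 ≤ -3
  C2: -y1 - 4y2 - 4y3 ≤ -1
  y1, y2, y3, y4 ≥ 0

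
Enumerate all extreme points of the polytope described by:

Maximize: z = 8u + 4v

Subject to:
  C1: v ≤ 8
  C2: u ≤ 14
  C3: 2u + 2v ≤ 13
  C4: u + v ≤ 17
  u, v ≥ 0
Each vertex is the intersection of two constraint boundaries that also satisfies all remaining constraints:
  u = 0 and v = 0 → (0, 0)
  2u + 2v = 13 and v = 0 → (6.5, 0)
  2u + 2v = 13 and u = 0 → (0, 6.5)

Vertices: (0, 0), (6.5, 0), (0, 6.5)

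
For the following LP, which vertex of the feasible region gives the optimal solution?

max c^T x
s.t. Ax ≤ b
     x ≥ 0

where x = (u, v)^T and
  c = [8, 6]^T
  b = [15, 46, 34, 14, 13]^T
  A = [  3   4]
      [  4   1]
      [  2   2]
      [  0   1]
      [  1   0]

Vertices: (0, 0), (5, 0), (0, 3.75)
Evaluating z = 8u + 6v at each vertex:
  (0, 0): z = 0
  (5, 0): z = 40
  (0, 3.75): z = 22.5

The largest value is z = 40, attained at (5, 0).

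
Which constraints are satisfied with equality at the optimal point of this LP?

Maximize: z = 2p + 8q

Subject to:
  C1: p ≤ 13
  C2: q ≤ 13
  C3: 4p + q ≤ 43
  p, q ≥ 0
Optimal: p = 7.5, q = 13
Slack at optimum:
  C1: slack = 5.5
  C2: slack = 0 (binding)
  C3: slack = 0 (binding)
  p ≥ 0: p = 7.5
  q ≥ 0: q = 13
Binding constraints: C2, C3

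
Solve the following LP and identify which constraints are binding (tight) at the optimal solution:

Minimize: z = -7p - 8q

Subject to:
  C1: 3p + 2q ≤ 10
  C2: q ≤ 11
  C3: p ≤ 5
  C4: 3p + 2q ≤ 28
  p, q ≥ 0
Optimal: p = 0, q = 5
Binding: C1, p ≥ 0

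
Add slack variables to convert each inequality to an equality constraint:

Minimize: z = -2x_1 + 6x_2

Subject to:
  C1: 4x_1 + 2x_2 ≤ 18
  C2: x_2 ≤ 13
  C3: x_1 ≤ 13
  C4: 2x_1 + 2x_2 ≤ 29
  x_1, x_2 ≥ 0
min z = -2x_1 + 6x_2

s.t.
  4x_1 + 2x_2 + s1 = 18
  x_2 + s2 = 13
  x_1 + s3 = 13
  2x_1 + 2x_2 + s4 = 29
  x_1, x_2, s1, s2, s3, s4 ≥ 0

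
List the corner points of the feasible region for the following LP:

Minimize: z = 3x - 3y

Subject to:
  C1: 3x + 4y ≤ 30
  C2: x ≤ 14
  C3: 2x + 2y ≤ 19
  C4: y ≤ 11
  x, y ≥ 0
Each vertex is the intersection of two constraint boundaries that also satisfies all remaining constraints:
  x = 0 and y = 0 → (0, 0)
  2x + 2y = 19 and y = 0 → (9.5, 0)
  3x + 4y = 30 and 2x + 2y = 19 → (8, 1.5)
  3x + 4y = 30 and x = 0 → (0, 7.5)

Vertices: (0, 0), (9.5, 0), (8, 1.5), (0, 7.5)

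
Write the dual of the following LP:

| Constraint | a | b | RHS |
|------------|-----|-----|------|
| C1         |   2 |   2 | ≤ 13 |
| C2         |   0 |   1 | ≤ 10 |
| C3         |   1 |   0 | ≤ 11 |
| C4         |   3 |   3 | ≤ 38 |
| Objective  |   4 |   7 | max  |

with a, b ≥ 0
Minimize: z = 13y1 + 10y2 + 11y3 + 38y4

Subject to:
  C1: -2y1 - y3 - 3y4 ≤ -4
  C2: -2y1 - y2 - 3y4 ≤ -7
  y1, y2, y3, y4 ≥ 0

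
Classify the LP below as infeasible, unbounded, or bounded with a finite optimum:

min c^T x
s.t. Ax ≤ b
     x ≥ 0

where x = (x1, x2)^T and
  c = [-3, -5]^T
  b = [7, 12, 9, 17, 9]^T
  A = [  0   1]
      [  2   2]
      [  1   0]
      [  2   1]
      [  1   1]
The point (0, 6) satisfies every constraint, so the LP is feasible; the constraints give x1 ≤ 9 and x2 ≤ 7, which with x1, x2 ≥ 0 keep the feasible region inside a bounded box. A feasible, bounded LP attains a finite optimum at a vertex.

Evaluating z = -3x1 - 5x2 at each vertex:
  (0, 0): z = 0
  (6, 0): z = -18
  (0, 6): z = -30

The LP has an optimal solution: (0, 6) with z = -30.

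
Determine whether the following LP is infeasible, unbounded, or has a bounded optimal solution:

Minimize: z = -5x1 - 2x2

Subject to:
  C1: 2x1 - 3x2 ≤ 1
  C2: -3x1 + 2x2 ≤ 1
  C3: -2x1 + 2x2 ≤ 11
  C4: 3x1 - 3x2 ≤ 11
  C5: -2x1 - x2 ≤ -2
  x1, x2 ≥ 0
Feasible point: (1, 1) satisfies every constraint, so the LP is feasible.
Direction d = (1, 1): for each constraint row a, a·d ≤ 0 —
  (2)(1) + (-3)(1) = -1 ≤ 0
  (-3)(1) + (2)(1) = -1 ≤ 0
  (-2)(1) + (2)(1) = 0 ≤ 0
  (3)(1) + (-3)(1) = 0 ≤ 0
  (-2)(1) + (-1)(1) = -3 ≤ 0
and d ≥ 0, so (1, 1) + t·d stays feasible for every t ≥ 0. Along this ray z = -5x1 - 2x2 changes by -7 per unit t, so z → −∞.

Unbounded: there is a feasible ray along which z → −∞.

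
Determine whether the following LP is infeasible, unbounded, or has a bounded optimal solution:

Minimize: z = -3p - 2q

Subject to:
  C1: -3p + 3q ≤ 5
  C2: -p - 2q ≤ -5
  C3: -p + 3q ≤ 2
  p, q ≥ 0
Feasible point: (3, 1) satisfies every constraint, so the LP is feasible.
Direction d = (1, 0): for each constraint row a, a·d ≤ 0 —
  (-3)(1) + (3)(0) = -3 ≤ 0
  (-1)(1) + (-2)(0) = -1 ≤ 0
  (-1)(1) + (3)(0) = -1 ≤ 0
and d ≥ 0, so (3, 1) + t·d stays feasible for every t ≥ 0. Along this ray z = -3p - 2q changes by -3 per unit t, so z → −∞.

Unbounded — the objective can decrease without bound over the feasible region.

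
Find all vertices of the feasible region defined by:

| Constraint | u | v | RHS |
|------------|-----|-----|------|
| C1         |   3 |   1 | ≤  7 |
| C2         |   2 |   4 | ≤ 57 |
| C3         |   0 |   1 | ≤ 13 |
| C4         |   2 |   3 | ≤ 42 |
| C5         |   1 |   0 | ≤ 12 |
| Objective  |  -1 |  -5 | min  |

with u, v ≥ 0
Each vertex is the intersection of two constraint boundaries that also satisfies all remaining constraints:
  u = 0 and v = 0 → (0, 0)
  3u + v = 7 and v = 0 → (2.333, 0)
  3u + v = 7 and u = 0 → (0, 7)

Vertices: (0, 0), (2.333, 0), (0, 7)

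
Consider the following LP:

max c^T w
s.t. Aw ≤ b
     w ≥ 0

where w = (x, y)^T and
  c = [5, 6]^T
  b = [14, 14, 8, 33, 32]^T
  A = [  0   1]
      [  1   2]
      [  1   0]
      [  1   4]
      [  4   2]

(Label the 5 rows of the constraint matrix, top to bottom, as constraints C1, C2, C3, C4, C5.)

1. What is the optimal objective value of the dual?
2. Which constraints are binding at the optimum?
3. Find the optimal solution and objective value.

1. 54 (by strong duality, equal to the primal optimum)
2. C2, C5
3. x = 6, y = 4, z = 54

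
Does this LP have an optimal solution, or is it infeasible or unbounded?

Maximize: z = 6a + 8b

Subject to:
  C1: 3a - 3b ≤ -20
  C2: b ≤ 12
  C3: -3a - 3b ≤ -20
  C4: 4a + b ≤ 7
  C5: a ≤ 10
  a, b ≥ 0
The point (0, 7) satisfies every constraint, so the LP is feasible; the constraints give a ≤ 10 and b ≤ 12, which with a, b ≥ 0 keep the feasible region inside a bounded box. A feasible, bounded LP attains a finite optimum at a vertex.

Evaluating z = 6a + 8b at each vertex:
  (0, 6.667): z = 53.33
  (0.06667, 6.733): z = 54.27
  (0, 7): z = 56

Feasible with finite optimum z* = 56 at (0, 7).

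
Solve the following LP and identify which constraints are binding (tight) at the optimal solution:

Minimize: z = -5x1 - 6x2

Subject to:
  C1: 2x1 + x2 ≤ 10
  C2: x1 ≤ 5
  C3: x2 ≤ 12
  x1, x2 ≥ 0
Optimal: x1 = 0, x2 = 10
Binding: C1, x1 ≥ 0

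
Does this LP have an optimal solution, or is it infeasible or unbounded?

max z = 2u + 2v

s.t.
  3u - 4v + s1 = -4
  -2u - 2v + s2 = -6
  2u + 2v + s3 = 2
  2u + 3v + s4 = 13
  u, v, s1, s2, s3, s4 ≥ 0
The row 2u + 2v + s3 = 2 with s3 ≥ 0 requires 2u + 2v ≤ 2, while the row -2u - 2v + s2 = -6 with s2 ≥ 0 is equivalent to 2u + 2v ≥ 6. Together they would need 6 ≤ 2u + 2v ≤ 2, which is impossible since 6 > 2. No point satisfies all constraints.

Infeasible — the constraint set is empty.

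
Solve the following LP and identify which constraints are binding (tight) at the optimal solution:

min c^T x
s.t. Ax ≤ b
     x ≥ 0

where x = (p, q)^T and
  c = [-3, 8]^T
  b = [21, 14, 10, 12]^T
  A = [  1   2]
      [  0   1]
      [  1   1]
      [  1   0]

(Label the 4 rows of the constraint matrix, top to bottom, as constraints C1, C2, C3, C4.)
Optimal: p = 10, q = 0
Slack at optimum:
  C1: slack = 11
  C2: slack = 14
  C3: slack = 0 (binding)
  C4: slack = 2
  p ≥ 0: p = 10
  q ≥ 0: q = 0 (binding)
Binding constraints: C3, q ≥ 0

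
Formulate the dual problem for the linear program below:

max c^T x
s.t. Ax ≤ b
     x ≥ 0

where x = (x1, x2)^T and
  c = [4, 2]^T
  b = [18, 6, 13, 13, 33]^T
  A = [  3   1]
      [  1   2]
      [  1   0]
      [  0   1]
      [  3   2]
Minimize: z = 18y1 + 6y2 + 13y3 + 13y4 + 33y5

Subject to:
  C1: -3y1 - y2 - y3 - 3y5 ≤ -4
  C2: -y1 - 2y2 - y4 - 2y5 ≤ -2
  y1, y2, y3, y4, y5 ≥ 0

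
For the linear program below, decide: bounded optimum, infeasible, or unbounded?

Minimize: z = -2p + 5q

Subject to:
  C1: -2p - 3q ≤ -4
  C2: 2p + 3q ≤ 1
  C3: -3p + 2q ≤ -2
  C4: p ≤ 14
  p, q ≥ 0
C2 requires 2p + 3q ≤ 1, while C1 (-2p - 3q ≤ -4) is equivalent to 2p + 3q ≥ 4. Together they would need 4 ≤ 2p + 3q ≤ 1, which is impossible since 4 > 1. No point satisfies all constraints.

Infeasible: no point satisfies all constraints simultaneously.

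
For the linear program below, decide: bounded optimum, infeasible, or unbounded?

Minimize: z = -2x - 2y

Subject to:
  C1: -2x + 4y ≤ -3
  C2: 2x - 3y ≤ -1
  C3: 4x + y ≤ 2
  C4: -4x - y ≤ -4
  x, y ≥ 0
C3 requires 4x + y ≤ 2, while C4 (-4x - y ≤ -4) is equivalent to 4x + y ≥ 4. Together they would need 4 ≤ 4x + y ≤ 2, which is impossible since 4 > 2. No point satisfies all constraints.

Infeasible — the constraint set is empty.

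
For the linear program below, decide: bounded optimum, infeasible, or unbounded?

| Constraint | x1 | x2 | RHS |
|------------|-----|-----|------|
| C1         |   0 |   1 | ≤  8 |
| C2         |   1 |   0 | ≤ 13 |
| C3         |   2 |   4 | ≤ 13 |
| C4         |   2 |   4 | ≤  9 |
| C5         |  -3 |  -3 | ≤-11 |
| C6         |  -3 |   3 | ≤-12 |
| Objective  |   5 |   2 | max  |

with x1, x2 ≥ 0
The point (4.5, 0) satisfies every constraint, so the LP is feasible; the constraints give x1 ≤ 13 and x2 ≤ 8, which with x1, x2 ≥ 0 keep the feasible region inside a bounded box. A feasible, bounded LP attains a finite optimum at a vertex.

Evaluating z = 5x1 + 2x2 at each vertex:
  (4, 0): z = 20
  (4.5, 0): z = 22.5
  (4.167, 0.1667): z = 21.17

Feasible with finite optimum z* = 22.5 at (4.5, 0).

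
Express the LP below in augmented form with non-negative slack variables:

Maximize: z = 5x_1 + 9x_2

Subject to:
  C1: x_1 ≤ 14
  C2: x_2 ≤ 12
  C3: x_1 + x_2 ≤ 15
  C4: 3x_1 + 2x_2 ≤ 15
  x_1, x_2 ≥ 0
max z = 5x_1 + 9x_2

s.t.
  x_1 + s1 = 14
  x_2 + s2 = 12
  x_1 + x_2 + s3 = 15
  3x_1 + 2x_2 + s4 = 15
  x_1, x_2, s1, s2, s3, s4 ≥ 0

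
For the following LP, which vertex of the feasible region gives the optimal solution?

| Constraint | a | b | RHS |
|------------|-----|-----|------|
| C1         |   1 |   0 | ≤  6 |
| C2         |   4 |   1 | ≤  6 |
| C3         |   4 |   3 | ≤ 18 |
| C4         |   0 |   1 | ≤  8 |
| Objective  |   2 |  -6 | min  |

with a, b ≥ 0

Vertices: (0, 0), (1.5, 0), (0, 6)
Evaluating z = 2a - 6b at each vertex:
  (0, 0): z = 0
  (1.5, 0): z = 3
  (0, 6): z = -36

The smallest value is z = -36, attained at (0, 6).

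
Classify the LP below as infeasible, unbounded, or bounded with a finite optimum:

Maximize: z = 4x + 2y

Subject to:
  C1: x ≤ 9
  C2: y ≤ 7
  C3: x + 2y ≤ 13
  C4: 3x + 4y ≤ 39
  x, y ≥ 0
The point (9, 2) satisfies every constraint, so the LP is feasible; the constraints give x ≤ 9 and y ≤ 7, which with x, y ≥ 0 keep the feasible region inside a bounded box. A feasible, bounded LP attains a finite optimum at a vertex.

Bounded optimum: z* = 40 at (9, 2).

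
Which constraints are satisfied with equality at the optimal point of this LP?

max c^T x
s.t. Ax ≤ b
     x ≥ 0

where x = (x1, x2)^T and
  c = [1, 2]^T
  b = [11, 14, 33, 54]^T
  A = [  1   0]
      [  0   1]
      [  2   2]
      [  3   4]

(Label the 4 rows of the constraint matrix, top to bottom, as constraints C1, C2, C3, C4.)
Optimal: x1 = 0, x2 = 13.5
Slack at optimum:
  C1: slack = 11
  C2: slack = 0.5
  C3: slack = 6
  C4: slack = 0 (binding)
  x1 ≥ 0: x1 = 0 (binding)
  x2 ≥ 0: x2 = 13.5
Binding constraints: C4, x1 ≥ 0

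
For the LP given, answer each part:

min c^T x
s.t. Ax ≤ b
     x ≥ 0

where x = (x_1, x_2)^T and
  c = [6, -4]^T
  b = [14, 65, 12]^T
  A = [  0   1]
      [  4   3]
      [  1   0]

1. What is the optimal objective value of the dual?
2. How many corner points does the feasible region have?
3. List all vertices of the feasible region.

1. -56 (by strong duality, equal to the primal optimum)
2. 5
3. (0, 0), (12, 0), (12, 5.667), (5.75, 14), (0, 14)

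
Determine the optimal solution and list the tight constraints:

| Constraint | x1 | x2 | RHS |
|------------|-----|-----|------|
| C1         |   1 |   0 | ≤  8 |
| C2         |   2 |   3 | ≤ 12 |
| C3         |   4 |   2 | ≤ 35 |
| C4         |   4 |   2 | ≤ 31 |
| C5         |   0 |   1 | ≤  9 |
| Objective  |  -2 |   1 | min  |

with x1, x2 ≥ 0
Optimal: x1 = 6, x2 = 0
Binding: C2, x2 ≥ 0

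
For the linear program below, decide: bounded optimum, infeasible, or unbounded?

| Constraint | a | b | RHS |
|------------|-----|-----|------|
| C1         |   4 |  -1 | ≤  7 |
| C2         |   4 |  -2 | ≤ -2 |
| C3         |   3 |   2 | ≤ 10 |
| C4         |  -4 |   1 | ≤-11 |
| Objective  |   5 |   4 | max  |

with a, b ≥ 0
C1 requires 4a - b ≤ 7, while C4 (-4a + b ≤ -11) is equivalent to 4a - b ≥ 11. Together they would need 11 ≤ 4a - b ≤ 7, which is impossible since 11 > 7. No point satisfies all constraints.

Infeasible: no point satisfies all constraints simultaneously.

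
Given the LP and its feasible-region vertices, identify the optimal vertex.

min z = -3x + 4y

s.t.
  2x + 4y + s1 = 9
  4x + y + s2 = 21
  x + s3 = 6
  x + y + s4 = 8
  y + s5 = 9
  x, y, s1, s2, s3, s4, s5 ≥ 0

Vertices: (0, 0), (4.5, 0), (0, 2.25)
Evaluating z = -3x + 4y at each vertex:
  (0, 0): z = 0
  (4.5, 0): z = -13.5
  (0, 2.25): z = 9

The smallest value is z = -13.5, attained at (4.5, 0).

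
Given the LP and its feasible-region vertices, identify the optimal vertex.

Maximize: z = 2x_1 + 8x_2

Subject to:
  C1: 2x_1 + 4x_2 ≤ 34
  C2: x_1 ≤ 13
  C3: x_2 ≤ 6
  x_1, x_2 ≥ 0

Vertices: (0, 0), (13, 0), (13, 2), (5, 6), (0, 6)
Evaluating z = 2x_1 + 8x_2 at each vertex:
  (0, 0): z = 0
  (13, 0): z = 26
  (13, 2): z = 42
  (5, 6): z = 58
  (0, 6): z = 48

The largest value is z = 58, attained at (5, 6).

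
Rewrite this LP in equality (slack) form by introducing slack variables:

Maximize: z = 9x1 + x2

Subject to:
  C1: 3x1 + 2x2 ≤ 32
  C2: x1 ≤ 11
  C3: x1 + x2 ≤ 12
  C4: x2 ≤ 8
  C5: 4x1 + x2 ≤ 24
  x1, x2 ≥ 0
max z = 9x1 + x2

s.t.
  3x1 + 2x2 + s1 = 32
  x1 + s2 = 11
  x1 + x2 + s3 = 12
  x2 + s4 = 8
  4x1 + x2 + s5 = 24
  x1, x2, s1, s2, s3, s4, s5 ≥ 0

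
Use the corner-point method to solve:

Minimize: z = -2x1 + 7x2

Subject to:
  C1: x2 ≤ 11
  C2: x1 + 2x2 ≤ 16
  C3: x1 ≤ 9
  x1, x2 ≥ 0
Each vertex is the intersection of two constraint boundaries that also satisfies all remaining constraints:
  x1 = 0 and x2 = 0 → (0, 0)
  x1 = 9 and x2 = 0 → (9, 0)
  x1 + 2x2 = 16 and x1 = 9 → (9, 3.5)
  x1 + 2x2 = 16 and x1 = 0 → (0, 8)

Evaluating z = -2x1 + 7x2 at each vertex:
  (0, 0): z = 0
  (9, 0): z = -18
  (9, 3.5): z = 6.5
  (0, 8): z = 56

The minimum is at (9, 0) with z = -18.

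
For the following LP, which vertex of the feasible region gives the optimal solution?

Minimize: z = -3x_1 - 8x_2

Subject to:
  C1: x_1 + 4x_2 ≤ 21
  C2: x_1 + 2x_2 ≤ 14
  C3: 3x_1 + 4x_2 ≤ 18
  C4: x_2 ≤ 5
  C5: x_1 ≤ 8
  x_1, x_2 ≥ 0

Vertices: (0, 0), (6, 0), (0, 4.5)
(0, 4.5) with z = -36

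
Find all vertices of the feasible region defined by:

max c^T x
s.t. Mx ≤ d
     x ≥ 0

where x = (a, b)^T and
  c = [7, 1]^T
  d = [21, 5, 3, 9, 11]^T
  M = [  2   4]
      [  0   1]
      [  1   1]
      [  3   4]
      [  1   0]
Each vertex is the intersection of two constraint boundaries that also satisfies all remaining constraints:
  a = 0 and b = 0 → (0, 0)
  a + b = 3 and 3a + 4b = 9 → (3, 0)
  3a + 4b = 9 and a = 0 → (0, 2.25)

Vertices: (0, 0), (3, 0), (0, 2.25)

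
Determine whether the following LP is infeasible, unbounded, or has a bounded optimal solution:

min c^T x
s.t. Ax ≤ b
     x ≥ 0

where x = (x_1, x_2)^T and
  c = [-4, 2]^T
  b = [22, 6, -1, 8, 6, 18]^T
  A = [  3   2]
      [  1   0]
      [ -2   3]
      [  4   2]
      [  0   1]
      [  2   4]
The point (2, 0) satisfies every constraint, so the LP is feasible; the constraints give x_1 ≤ 6 and x_2 ≤ 6, which with x_1, x_2 ≥ 0 keep the feasible region inside a bounded box. A feasible, bounded LP attains a finite optimum at a vertex.

Evaluating z = -4x_1 + 2x_2 at each vertex:
  (0.5, 0): z = -2
  (2, 0): z = -8
  (1.625, 0.75): z = -5

Bounded optimum: z* = -8 at (2, 0).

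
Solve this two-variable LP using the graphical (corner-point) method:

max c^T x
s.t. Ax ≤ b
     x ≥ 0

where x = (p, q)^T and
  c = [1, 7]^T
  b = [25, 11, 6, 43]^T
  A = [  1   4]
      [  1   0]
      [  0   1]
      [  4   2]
Each vertex is the intersection of two constraint boundaries that also satisfies all remaining constraints:
  p = 0 and q = 0 → (0, 0)
  4p + 2q = 43 and q = 0 → (10.75, 0)
  p + 4q = 25 and 4p + 2q = 43 → (8.714, 4.071)
  p + 4q = 25 and q = 6 → (1, 6)
  q = 6 and p = 0 → (0, 6)

Evaluating z = p + 7q at each vertex:
  (0, 0): z = 0
  (10.75, 0): z = 10.75
  (8.714, 4.071): z = 37.21
  (1, 6): z = 43
  (0, 6): z = 42

The maximum is at (1, 6) with z = 43.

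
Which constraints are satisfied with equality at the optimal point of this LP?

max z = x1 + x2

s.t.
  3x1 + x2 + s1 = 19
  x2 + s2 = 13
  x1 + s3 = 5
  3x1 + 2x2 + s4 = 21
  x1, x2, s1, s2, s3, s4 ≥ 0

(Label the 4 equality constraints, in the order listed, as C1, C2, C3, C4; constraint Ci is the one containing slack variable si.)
Optimal: x1 = 0, x2 = 10.5
Binding: C4, x1 ≥ 0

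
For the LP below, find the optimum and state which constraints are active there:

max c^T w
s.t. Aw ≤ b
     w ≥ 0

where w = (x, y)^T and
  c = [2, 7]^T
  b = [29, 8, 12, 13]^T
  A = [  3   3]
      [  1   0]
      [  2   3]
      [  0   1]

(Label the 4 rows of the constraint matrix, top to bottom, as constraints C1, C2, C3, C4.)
Optimal: x = 0, y = 4
Slack at optimum:
  C1: slack = 17
  C2: slack = 8
  C3: slack = 0 (binding)
  C4: slack = 9
  x ≥ 0: x = 0 (binding)
  y ≥ 0: y = 4
Binding constraints: C3, x ≥ 0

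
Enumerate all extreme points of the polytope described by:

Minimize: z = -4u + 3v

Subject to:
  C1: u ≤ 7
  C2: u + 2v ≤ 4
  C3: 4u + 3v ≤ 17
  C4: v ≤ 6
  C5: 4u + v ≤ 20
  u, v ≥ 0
Each vertex is the intersection of two constraint boundaries that also satisfies all remaining constraints:
  u = 0 and v = 0 → (0, 0)
  u + 2v = 4 and v = 0 → (4, 0)
  u + 2v = 4 and u = 0 → (0, 2)

Vertices: (0, 0), (4, 0), (0, 2)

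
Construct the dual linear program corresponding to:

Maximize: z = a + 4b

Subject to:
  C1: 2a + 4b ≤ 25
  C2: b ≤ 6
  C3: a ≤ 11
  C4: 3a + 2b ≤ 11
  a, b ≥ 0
Minimize: z = 25y1 + 6y2 + 11y3 + 11y4

Subject to:
  C1: -2y1 - y3 - 3y4 ≤ -1
  C2: -4y1 - y2 - 2y4 ≤ -4
  y1, y2, y3, y4 ≥ 0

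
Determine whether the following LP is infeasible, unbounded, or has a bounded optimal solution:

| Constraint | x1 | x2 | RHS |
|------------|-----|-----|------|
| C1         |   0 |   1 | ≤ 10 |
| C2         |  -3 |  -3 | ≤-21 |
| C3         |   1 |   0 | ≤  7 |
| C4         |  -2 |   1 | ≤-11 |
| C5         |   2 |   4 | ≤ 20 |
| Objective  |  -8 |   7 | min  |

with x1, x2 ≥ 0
The point (7, 0) satisfies every constraint, so the LP is feasible; the constraints give x1 ≤ 7 and x2 ≤ 10, which with x1, x2 ≥ 0 keep the feasible region inside a bounded box. A feasible, bounded LP attains a finite optimum at a vertex.

Feasible with finite optimum z* = -56 at (7, 0).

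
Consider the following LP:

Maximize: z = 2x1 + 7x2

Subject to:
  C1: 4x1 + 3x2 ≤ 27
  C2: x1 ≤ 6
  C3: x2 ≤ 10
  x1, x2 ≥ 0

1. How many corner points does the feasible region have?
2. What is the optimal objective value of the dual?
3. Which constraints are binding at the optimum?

1. 4
2. 63 (by strong duality, equal to the primal optimum)
3. C1, x1 ≥ 0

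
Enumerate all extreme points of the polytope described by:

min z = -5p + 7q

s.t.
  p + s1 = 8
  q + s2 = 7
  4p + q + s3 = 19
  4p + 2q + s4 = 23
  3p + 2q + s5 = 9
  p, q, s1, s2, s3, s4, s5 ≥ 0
Each vertex is the intersection of two constraint boundaries that also satisfies all remaining constraints:
  p = 0 and q = 0 → (0, 0)
  3p + 2q = 9 and q = 0 → (3, 0)
  3p + 2q = 9 and p = 0 → (0, 4.5)

Vertices: (0, 0), (3, 0), (0, 4.5)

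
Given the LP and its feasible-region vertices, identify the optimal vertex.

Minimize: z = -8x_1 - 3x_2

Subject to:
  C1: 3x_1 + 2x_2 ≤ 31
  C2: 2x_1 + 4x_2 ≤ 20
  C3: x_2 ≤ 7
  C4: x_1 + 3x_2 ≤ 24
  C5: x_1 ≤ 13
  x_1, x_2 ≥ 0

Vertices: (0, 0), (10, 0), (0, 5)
Evaluating z = -8x_1 - 3x_2 at each vertex:
  (0, 0): z = 0
  (10, 0): z = -80
  (0, 5): z = -15

The smallest value is z = -80, attained at (10, 0).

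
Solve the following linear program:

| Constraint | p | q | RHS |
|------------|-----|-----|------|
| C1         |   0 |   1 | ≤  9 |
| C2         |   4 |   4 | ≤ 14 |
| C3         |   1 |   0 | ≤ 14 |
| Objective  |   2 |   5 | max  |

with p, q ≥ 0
Each vertex is the intersection of two constraint boundaries that also satisfies all remaining constraints:
  p = 0 and q = 0 → (0, 0)
  4p + 4q = 14 and q = 0 → (3.5, 0)
  4p + 4q = 14 and p = 0 → (0, 3.5)

Evaluating z = 2p + 5q at each vertex:
  (0, 0): z = 0
  (3.5, 0): z = 7
  (0, 3.5): z = 17.5

The maximum is at (0, 3.5) with z = 17.5.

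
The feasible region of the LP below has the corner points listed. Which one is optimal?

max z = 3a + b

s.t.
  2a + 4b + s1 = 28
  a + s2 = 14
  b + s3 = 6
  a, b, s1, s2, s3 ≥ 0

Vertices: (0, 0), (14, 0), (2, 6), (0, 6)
(14, 0) with z = 42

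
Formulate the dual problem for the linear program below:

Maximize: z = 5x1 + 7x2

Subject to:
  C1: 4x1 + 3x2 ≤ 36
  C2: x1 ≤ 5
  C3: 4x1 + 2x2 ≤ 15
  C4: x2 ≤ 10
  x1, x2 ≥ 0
Minimize: z = 36y1 + 5y2 + 15y3 + 10y4

Subject to:
  C1: -4y1 - y2 - 4y3 ≤ -5
  C2: -3y1 - 2y3 - y4 ≤ -7
  y1, y2, y3, y4 ≥ 0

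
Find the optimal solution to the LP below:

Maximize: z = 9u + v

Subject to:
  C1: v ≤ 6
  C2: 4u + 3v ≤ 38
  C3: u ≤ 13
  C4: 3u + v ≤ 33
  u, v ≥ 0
u = 9.5, v = 0, z = 85.5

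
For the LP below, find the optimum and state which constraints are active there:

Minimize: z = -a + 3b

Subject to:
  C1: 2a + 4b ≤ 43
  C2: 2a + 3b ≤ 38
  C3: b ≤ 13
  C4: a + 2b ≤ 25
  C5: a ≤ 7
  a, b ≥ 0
Optimal: a = 7, b = 0
Binding: C5, b ≥ 0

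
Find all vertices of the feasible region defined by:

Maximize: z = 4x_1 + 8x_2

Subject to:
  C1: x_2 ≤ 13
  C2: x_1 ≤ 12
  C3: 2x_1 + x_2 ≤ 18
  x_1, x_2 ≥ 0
Each vertex is the intersection of two constraint boundaries that also satisfies all remaining constraints:
  x_1 = 0 and x_2 = 0 → (0, 0)
  2x_1 + x_2 = 18 and x_2 = 0 → (9, 0)
  x_2 = 13 and 2x_1 + x_2 = 18 → (2.5, 13)
  x_2 = 13 and x_1 = 0 → (0, 13)

Vertices: (0, 0), (9, 0), (2.5, 13), (0, 13)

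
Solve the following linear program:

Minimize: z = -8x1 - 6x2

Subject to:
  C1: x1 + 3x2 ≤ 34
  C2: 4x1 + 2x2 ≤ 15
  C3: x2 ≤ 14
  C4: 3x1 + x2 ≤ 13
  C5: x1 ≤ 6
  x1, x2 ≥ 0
Each vertex is the intersection of two constraint boundaries that also satisfies all remaining constraints:
  x1 = 0 and x2 = 0 → (0, 0)
  4x1 + 2x2 = 15 and x2 = 0 → (3.75, 0)
  4x1 + 2x2 = 15 and x1 = 0 → (0, 7.5)

Evaluating z = -8x1 - 6x2 at each vertex:
  (0, 0): z = 0
  (3.75, 0): z = -30
  (0, 7.5): z = -45

The minimum is at (0, 7.5) with z = -45.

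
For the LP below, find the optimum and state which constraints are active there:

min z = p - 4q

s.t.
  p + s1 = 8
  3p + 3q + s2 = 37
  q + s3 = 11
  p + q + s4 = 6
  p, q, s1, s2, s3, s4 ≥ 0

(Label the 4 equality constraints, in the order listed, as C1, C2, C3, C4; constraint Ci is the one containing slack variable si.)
Optimal: p = 0, q = 6
Binding: C4, p ≥ 0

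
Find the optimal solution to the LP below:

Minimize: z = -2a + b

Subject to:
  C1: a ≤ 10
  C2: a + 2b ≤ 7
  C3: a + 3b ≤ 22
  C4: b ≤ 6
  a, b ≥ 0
a = 7, b = 0, z = -14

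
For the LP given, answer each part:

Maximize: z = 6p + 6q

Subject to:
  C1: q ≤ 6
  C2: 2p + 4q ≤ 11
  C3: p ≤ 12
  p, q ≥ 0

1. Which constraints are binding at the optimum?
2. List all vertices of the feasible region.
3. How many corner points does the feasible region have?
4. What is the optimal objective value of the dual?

1. C2, q ≥ 0
2. (0, 0), (5.5, 0), (0, 2.75)
3. 3
4. 33 (by strong duality, equal to the primal optimum)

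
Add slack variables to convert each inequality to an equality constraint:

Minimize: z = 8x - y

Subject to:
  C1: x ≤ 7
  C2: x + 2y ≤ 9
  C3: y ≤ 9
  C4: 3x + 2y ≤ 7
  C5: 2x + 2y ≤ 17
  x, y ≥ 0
min z = 8x - y

s.t.
  x + s1 = 7
  x + 2y + s2 = 9
  y + s3 = 9
  3x + 2y + s4 = 7
  2x + 2y + s5 = 17
  x, y, s1, s2, s3, s4, s5 ≥ 0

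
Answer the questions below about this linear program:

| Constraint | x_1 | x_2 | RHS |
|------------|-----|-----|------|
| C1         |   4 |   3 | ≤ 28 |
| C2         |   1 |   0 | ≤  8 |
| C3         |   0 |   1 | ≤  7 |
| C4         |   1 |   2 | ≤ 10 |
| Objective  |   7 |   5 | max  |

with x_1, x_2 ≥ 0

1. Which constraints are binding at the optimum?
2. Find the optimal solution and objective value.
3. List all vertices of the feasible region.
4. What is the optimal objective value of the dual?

1. C1, x_2 ≥ 0
2. x_1 = 7, x_2 = 0, z = 49
3. (0, 0), (7, 0), (5.2, 2.4), (0, 5)
4. 49 (by strong duality, equal to the primal optimum)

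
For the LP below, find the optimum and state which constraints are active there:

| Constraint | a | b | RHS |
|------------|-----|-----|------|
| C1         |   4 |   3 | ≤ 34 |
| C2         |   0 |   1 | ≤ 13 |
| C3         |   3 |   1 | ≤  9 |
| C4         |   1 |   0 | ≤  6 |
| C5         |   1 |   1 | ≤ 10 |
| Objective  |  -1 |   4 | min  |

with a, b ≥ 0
Optimal: a = 3, b = 0
Binding: C3, b ≥ 0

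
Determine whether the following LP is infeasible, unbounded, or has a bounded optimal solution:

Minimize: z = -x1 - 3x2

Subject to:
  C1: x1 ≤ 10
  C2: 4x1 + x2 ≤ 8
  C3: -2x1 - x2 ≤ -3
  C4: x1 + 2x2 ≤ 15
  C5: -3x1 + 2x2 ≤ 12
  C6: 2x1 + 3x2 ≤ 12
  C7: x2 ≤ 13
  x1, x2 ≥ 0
The point (0, 4) satisfies every constraint, so the LP is feasible; the constraints give x1 ≤ 10 and x2 ≤ 13, which with x1, x2 ≥ 0 keep the feasible region inside a bounded box. A feasible, bounded LP attains a finite optimum at a vertex.

The LP has an optimal solution: (0, 4) with z = -12.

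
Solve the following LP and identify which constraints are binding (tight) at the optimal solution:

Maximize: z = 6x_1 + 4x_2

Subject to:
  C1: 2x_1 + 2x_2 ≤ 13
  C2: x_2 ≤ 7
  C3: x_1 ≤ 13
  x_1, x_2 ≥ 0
Optimal: x_1 = 6.5, x_2 = 0
Slack at optimum:
  C1: slack = 0 (binding)
  C2: slack = 7
  C3: slack = 6.5
  x_1 ≥ 0: x_1 = 6.5
  x_2 ≥ 0: x_2 = 0 (binding)
Binding constraints: C1, x_2 ≥ 0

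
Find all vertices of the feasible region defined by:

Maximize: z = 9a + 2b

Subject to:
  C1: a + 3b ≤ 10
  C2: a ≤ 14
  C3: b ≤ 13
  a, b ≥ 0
Each vertex is the intersection of two constraint boundaries that also satisfies all remaining constraints:
  a = 0 and b = 0 → (0, 0)
  a + 3b = 10 and b = 0 → (10, 0)
  a + 3b = 10 and a = 0 → (0, 3.333)

Vertices: (0, 0), (10, 0), (0, 3.333)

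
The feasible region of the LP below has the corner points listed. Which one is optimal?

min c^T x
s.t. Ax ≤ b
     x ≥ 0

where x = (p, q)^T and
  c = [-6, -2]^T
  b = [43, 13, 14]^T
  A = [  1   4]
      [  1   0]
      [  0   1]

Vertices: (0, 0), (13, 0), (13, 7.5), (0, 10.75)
Evaluating z = -6p - 2q at each vertex:
  (0, 0): z = 0
  (13, 0): z = -78
  (13, 7.5): z = -93
  (0, 10.75): z = -21.5

The smallest value is z = -93, attained at (13, 7.5).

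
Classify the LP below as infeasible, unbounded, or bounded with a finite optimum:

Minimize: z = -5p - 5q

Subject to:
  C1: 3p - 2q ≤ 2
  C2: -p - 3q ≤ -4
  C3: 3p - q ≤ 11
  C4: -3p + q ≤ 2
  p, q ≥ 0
Feasible point: (0, 2) satisfies every constraint, so the LP is feasible.
Direction d = (1, 3): for each constraint row a, a·d ≤ 0 —
  (3)(1) + (-2)(3) = -3 ≤ 0
  (-1)(1) + (-3)(3) = -10 ≤ 0
  (3)(1) + (-1)(3) = 0 ≤ 0
  (-3)(1) + (1)(3) = 0 ≤ 0
and d ≥ 0, so (0, 2) + t·d stays feasible for every t ≥ 0. Along this ray z = -5p - 5q changes by -20 per unit t, so z → −∞.

The LP is unbounded; z can be made arbitrarily small.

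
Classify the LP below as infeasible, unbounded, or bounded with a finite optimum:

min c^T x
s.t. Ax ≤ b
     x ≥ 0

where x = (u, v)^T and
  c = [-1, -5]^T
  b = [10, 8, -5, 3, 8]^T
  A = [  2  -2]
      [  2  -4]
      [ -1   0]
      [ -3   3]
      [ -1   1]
Feasible point: (5, 1) satisfies every constraint, so the LP is feasible.
Direction d = (1, 1): for each constraint row a, a·d ≤ 0 —
  (2)(1) + (-2)(1) = 0 ≤ 0
  (2)(1) + (-4)(1) = -2 ≤ 0
  (-1)(1) + (0)(1) = -1 ≤ 0
  (-3)(1) + (3)(1) = 0 ≤ 0
  (-1)(1) + (1)(1) = 0 ≤ 0
and d ≥ 0, so (5, 1) + t·d stays feasible for every t ≥ 0. Along this ray z = -u - 5v changes by -6 per unit t, so z → −∞.

Unbounded: there is a feasible ray along which z → −∞.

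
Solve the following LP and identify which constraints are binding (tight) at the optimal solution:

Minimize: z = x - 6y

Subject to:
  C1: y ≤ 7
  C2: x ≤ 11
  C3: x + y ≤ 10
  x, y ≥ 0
Optimal: x = 0, y = 7
Binding: C1, x ≥ 0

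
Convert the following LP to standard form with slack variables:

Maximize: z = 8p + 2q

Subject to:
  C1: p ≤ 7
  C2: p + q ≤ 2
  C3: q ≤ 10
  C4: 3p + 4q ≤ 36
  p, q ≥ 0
max z = 8p + 2q

s.t.
  p + s1 = 7
  p + q + s2 = 2
  q + s3 = 10
  3p + 4q + s4 = 36
  p, q, s1, s2, s3, s4 ≥ 0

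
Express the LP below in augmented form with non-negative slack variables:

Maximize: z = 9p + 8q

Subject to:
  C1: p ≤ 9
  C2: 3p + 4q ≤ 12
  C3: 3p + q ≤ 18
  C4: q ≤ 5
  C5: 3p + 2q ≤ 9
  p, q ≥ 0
max z = 9p + 8q

s.t.
  p + s1 = 9
  3p + 4q + s2 = 12
  3p + q + s3 = 18
  q + s4 = 5
  3p + 2q + s5 = 9
  p, q, s1, s2, s3, s4, s5 ≥ 0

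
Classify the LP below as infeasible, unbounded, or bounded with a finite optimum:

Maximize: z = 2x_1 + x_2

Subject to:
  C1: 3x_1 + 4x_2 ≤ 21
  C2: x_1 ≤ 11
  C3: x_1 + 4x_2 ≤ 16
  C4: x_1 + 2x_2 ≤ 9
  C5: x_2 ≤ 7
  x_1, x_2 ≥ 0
The point (7, 0) satisfies every constraint, so the LP is feasible; the constraints give x_1 ≤ 11 and x_2 ≤ 7, which with x_1, x_2 ≥ 0 keep the feasible region inside a bounded box. A feasible, bounded LP attains a finite optimum at a vertex.

Evaluating z = 2x_1 + x_2 at each vertex:
  (0, 0): z = 0
  (7, 0): z = 14
  (3, 3): z = 9
  (2, 3.5): z = 7.5
  (0, 4): z = 4

Bounded optimum: z* = 14 at (7, 0).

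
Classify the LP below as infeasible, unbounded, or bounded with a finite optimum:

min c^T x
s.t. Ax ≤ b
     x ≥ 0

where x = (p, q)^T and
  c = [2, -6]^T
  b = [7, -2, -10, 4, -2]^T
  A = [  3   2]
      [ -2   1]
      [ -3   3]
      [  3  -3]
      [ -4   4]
One constraint requires 3p - 3q ≤ 4, while the constraint -3p + 3q ≤ -10 is equivalent to 3p - 3q ≥ 10. Together they would need 10 ≤ 3p - 3q ≤ 4, which is impossible since 10 > 4. No point satisfies all constraints.

Infeasible: no point satisfies all constraints simultaneously.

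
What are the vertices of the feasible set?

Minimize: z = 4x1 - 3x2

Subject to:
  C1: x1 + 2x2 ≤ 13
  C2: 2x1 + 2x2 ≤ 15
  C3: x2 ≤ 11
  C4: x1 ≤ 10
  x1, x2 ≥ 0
Each vertex is the intersection of two constraint boundaries that also satisfies all remaining constraints:
  x1 = 0 and x2 = 0 → (0, 0)
  2x1 + 2x2 = 15 and x2 = 0 → (7.5, 0)
  x1 + 2x2 = 13 and 2x1 + 2x2 = 15 → (2, 5.5)
  x1 + 2x2 = 13 and x1 = 0 → (0, 6.5)

Vertices: (0, 0), (7.5, 0), (2, 5.5), (0, 6.5)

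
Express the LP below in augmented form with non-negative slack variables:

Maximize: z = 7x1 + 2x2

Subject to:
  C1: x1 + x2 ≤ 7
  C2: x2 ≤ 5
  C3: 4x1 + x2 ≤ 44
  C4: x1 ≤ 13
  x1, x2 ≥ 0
max z = 7x1 + 2x2

s.t.
  x1 + x2 + s1 = 7
  x2 + s2 = 5
  4x1 + x2 + s3 = 44
  x1 + s4 = 13
  x1, x2, s1, s2, s3, s4 ≥ 0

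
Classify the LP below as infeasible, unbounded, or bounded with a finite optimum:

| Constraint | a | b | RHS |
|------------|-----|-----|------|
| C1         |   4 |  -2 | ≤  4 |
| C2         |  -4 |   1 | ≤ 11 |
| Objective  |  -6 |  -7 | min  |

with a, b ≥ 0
Feasible point: (0, 0) satisfies every constraint, so the LP is feasible.
Direction d = (1, 2): for each constraint row a, a·d ≤ 0 —
  (4)(1) + (-2)(2) = 0 ≤ 0
  (-4)(1) + (1)(2) = -2 ≤ 0
and d ≥ 0, so (0, 0) + t·d stays feasible for every t ≥ 0. Along this ray z = -6a - 7b changes by -20 per unit t, so z → −∞.

Unbounded: there is a feasible ray along which z → −∞.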